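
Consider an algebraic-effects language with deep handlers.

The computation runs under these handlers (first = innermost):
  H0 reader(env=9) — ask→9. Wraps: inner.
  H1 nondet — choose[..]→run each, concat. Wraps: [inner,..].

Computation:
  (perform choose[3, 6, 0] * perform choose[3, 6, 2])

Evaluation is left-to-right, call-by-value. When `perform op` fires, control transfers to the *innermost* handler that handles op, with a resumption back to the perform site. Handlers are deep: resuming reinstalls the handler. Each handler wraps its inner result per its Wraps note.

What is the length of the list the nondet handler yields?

Step-by-step:
choose[3, 6, 0] @ H1
  branch[0] choose=3:
    choose[3, 6, 2] @ H1
      branch[0] choose=3:
        H0 returns 9
        H1 returns [9]
      branch[1] choose=6:
        H0 returns 18
        H1 returns [18]
      branch[2] choose=2:
        H0 returns 6
        H1 returns [6]
  branch[1] choose=6:
    choose[3, 6, 2] @ H1
      branch[0] choose=3:
        H0 returns 18
        H1 returns [18]
      branch[1] choose=6:
        H0 returns 36
        H1 returns [36]
      branch[2] choose=2:
        H0 returns 12
        H1 returns [12]
  branch[2] choose=0:
    choose[3, 6, 2] @ H1
      branch[0] choose=3:
        H0 returns 0
        H1 returns [0]
      branch[1] choose=6:
        H0 returns 0
        H1 returns [0]
      branch[2] choose=2:
        H0 returns 0
        H1 returns [0]
= [9, 18, 6, 18, 36, 12, 0, 0, 0]

Answer: 9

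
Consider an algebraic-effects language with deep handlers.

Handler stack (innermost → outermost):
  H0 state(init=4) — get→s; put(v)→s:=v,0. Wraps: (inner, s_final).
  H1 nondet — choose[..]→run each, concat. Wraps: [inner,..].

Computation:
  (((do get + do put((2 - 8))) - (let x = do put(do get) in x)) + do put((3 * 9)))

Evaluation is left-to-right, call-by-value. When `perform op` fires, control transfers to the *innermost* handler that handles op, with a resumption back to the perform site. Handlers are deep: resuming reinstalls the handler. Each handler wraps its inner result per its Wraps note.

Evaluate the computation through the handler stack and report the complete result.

Answer: [(4, 27)]

Working:
get @ H0 ⇒ 4
put(-6) @ H0 ⇒ s:=-6
get @ H0 ⇒ -6
put(-6) @ H0 ⇒ s:=-6
put(27) @ H0 ⇒ s:=27
H0 returns (4, 27)
H1 returns [(4, 27)]
= [(4, 27)]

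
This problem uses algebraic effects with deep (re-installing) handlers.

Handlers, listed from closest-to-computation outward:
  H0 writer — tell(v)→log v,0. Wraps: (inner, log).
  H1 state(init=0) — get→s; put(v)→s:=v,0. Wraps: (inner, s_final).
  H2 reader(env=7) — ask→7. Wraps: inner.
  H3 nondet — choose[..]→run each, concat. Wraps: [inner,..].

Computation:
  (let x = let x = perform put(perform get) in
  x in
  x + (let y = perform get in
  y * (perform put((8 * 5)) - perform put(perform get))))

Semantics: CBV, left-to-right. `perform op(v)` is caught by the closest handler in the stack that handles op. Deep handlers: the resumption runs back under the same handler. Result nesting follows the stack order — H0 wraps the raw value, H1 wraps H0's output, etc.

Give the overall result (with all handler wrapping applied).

Evaluation trace:
get @ H1 ⇒ 0
put(0) @ H1 ⇒ s:=0
get @ H1 ⇒ 0
put(40) @ H1 ⇒ s:=40
get @ H1 ⇒ 40
put(40) @ H1 ⇒ s:=40
H0 returns (0, ())
H1 returns ((0, ()), 40)
H2 returns ((0, ()), 40)
H3 returns [((0, ()), 40)]
= [((0, ()), 40)]

Answer: [((0, ()), 40)]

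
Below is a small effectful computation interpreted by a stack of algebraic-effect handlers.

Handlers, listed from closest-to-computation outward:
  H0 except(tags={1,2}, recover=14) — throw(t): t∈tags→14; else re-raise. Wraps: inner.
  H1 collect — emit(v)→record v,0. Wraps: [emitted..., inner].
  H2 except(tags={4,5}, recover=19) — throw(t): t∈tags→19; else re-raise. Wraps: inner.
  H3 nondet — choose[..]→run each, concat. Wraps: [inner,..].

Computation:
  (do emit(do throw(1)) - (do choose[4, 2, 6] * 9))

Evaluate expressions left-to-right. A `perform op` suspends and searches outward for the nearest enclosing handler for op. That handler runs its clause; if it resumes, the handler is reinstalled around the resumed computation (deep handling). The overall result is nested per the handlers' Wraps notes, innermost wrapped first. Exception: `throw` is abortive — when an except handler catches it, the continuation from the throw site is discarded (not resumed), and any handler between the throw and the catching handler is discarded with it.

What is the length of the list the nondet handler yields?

Answer: 1

Evaluation trace:
throw(1) @ H0 caught ⇒ 14
H1 returns [14]
H2 returns [14]
H3 returns [[14]]
= [[14]]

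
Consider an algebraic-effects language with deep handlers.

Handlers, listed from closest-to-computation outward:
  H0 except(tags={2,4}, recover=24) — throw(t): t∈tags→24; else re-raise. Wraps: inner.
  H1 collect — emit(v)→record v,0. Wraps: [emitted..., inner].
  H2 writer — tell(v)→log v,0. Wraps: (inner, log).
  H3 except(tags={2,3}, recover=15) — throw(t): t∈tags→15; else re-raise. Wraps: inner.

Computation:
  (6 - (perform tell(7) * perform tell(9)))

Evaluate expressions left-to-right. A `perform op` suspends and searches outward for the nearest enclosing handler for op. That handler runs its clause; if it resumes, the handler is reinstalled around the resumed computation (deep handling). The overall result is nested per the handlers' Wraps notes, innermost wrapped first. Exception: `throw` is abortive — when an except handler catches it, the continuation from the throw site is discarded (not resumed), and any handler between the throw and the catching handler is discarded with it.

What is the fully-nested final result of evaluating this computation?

Answer: ([6], (7, 9))

Working:
tell(7) @ H2 ⇒ log+=7
tell(9) @ H2 ⇒ log+=9
H0 returns 6
H1 returns [6]
H2 returns ([6], (7, 9))
H3 returns ([6], (7, 9))
= ([6], (7, 9))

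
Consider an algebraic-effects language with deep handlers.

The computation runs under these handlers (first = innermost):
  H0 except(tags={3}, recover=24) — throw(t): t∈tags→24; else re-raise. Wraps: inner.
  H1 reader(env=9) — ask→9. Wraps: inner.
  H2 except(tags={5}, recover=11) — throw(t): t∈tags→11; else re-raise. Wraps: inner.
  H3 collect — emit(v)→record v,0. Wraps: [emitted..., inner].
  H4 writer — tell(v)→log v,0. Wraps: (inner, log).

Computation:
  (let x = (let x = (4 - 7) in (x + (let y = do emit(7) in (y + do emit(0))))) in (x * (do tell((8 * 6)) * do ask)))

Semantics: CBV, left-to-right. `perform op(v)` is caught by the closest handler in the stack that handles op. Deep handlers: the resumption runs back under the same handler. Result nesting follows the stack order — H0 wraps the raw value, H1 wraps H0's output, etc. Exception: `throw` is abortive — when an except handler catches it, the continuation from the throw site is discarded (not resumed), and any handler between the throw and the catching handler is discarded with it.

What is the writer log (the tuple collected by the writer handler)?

Answer: (48)

Working:
emit(7) @ H3 ⇒ out+=7
emit(0) @ H3 ⇒ out+=0
tell(48) @ H4 ⇒ log+=48
ask @ H1 ⇒ 9
H0 returns 0
H1 returns 0
H2 returns 0
H3 returns [7, 0, 0]
H4 returns ([7, 0, 0], (48))
= ([7, 0, 0], (48))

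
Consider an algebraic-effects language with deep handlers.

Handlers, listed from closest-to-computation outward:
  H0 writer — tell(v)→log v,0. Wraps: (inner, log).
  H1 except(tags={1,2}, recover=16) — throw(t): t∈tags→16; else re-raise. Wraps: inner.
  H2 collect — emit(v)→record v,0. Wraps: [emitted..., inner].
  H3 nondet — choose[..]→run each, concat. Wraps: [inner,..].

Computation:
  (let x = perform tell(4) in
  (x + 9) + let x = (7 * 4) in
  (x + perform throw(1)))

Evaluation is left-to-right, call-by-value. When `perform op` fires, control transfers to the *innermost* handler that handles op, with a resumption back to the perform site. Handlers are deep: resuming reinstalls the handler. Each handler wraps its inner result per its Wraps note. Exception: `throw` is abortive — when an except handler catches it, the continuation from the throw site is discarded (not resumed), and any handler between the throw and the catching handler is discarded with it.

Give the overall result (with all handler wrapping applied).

Answer: [[16]]

Working:
tell(4) @ H0 ⇒ log+=4
throw(1) @ H1 caught ⇒ 16
H2 returns [16]
H3 returns [[16]]
= [[16]]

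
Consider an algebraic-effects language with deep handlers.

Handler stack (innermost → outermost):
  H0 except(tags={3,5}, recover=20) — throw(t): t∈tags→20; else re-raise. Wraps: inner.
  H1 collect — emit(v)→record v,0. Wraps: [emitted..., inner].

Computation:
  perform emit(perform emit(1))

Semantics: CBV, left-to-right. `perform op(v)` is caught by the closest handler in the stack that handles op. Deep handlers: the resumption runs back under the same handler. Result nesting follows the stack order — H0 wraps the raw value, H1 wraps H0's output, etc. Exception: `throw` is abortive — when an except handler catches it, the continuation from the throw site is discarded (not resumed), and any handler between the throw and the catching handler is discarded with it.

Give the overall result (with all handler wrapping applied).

Step-by-step:
emit(1) @ H1 ⇒ out+=1
emit(0) @ H1 ⇒ out+=0
H0 returns 0
H1 returns [1, 0, 0]
= [1, 0, 0]

Answer: [1, 0, 0]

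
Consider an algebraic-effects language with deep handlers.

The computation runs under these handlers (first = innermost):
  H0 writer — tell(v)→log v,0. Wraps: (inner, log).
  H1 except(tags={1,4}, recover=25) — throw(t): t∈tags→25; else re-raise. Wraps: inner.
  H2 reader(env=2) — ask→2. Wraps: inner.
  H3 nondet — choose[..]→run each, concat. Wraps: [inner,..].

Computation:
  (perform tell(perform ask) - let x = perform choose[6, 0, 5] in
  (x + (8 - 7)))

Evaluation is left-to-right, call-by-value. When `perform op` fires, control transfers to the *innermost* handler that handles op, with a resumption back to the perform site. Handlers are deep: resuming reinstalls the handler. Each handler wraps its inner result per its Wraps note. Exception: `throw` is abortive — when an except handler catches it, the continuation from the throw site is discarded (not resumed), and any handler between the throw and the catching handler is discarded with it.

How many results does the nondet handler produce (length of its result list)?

Evaluation trace:
ask @ H2 ⇒ 2
tell(2) @ H0 ⇒ log+=2
choose[6, 0, 5] @ H3
  branch[0] choose=6:
    H0 returns (-7, (2))
    H1 returns (-7, (2))
    H2 returns (-7, (2))
    H3 returns [(-7, (2))]
  branch[1] choose=0:
    H0 returns (-1, (2))
    H1 returns (-1, (2))
    H2 returns (-1, (2))
    H3 returns [(-1, (2))]
  branch[2] choose=5:
    H0 returns (-6, (2))
    H1 returns (-6, (2))
    H2 returns (-6, (2))
    H3 returns [(-6, (2))]
= [(-7, (2)), (-1, (2)), (-6, (2))]

Answer: 3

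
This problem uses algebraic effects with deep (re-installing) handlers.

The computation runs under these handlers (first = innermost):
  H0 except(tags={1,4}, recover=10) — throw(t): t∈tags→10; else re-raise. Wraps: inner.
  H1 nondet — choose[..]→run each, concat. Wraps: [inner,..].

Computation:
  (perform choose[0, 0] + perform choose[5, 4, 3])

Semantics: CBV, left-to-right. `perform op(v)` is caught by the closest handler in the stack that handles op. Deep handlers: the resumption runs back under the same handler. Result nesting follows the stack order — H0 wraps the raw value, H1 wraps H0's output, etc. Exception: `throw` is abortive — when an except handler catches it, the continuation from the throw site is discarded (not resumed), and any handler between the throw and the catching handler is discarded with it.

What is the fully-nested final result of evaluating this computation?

Answer: [5, 4, 3, 5, 4, 3]

Working:
choose[0, 0] @ H1
  branch[0] choose=0:
    choose[5, 4, 3] @ H1
      branch[0] choose=5:
        H0 returns 5
        H1 returns [5]
      branch[1] choose=4:
        H0 returns 4
        H1 returns [4]
      branch[2] choose=3:
        H0 returns 3
        H1 returns [3]
  branch[1] choose=0:
    choose[5, 4, 3] @ H1
      branch[0] choose=5:
        H0 returns 5
        H1 returns [5]
      branch[1] choose=4:
        H0 returns 4
        H1 returns [4]
      branch[2] choose=3:
        H0 returns 3
        H1 returns [3]
= [5, 4, 3, 5, 4, 3]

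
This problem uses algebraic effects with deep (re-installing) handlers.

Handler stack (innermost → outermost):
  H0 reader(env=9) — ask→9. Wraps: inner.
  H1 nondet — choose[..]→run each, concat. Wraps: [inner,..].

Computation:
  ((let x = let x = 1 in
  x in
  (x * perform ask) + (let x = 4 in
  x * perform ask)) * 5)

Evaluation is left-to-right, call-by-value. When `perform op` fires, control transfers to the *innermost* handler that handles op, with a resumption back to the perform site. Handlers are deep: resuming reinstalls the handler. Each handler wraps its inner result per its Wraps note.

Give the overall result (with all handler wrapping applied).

Working:
ask @ H0 ⇒ 9
ask @ H0 ⇒ 9
H0 returns 225
H1 returns [225]
= [225]

Answer: [225]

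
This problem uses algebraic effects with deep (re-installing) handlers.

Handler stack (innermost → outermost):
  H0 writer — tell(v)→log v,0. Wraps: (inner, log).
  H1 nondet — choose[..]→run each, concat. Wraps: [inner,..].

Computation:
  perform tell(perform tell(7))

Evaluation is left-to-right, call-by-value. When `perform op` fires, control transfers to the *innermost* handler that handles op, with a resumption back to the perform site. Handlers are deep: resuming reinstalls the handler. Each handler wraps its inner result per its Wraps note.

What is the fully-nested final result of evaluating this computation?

Answer: [(0, (7, 0))]

Evaluation trace:
tell(7) @ H0 ⇒ log+=7
tell(0) @ H0 ⇒ log+=0
H0 returns (0, (7, 0))
H1 returns [(0, (7, 0))]
= [(0, (7, 0))]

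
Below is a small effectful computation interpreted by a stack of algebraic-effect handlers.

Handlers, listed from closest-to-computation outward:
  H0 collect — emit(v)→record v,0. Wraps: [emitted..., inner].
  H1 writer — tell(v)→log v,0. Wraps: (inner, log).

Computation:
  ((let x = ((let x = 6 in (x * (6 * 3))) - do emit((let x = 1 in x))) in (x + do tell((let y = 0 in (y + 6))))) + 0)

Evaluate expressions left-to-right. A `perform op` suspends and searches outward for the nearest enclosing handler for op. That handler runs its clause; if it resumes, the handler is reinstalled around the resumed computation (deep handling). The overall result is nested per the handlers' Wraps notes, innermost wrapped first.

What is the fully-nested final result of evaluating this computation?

Answer: ([1, 108], (6))

Step-by-step:
emit(1) @ H0 ⇒ out+=1
tell(6) @ H1 ⇒ log+=6
H0 returns [1, 108]
H1 returns ([1, 108], (6))
= ([1, 108], (6))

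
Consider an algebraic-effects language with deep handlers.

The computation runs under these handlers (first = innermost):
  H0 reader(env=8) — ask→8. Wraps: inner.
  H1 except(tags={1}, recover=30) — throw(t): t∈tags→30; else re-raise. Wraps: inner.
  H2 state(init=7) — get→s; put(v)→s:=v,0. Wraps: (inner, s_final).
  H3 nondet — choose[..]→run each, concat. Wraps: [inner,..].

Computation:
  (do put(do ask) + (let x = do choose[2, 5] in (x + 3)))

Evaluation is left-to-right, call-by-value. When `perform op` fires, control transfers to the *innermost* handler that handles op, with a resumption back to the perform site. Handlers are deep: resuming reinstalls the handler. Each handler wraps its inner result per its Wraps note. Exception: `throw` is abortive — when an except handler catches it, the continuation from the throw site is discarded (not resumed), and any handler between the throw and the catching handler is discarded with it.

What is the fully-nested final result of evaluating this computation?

Answer: [(5, 8), (8, 8)]

Working:
ask @ H0 ⇒ 8
put(8) @ H2 ⇒ s:=8
choose[2, 5] @ H3
  branch[0] choose=2:
    H0 returns 5
    H1 returns 5
    H2 returns (5, 8)
    H3 returns [(5, 8)]
  branch[1] choose=5:
    H0 returns 8
    H1 returns 8
    H2 returns (8, 8)
    H3 returns [(8, 8)]
= [(5, 8), (8, 8)]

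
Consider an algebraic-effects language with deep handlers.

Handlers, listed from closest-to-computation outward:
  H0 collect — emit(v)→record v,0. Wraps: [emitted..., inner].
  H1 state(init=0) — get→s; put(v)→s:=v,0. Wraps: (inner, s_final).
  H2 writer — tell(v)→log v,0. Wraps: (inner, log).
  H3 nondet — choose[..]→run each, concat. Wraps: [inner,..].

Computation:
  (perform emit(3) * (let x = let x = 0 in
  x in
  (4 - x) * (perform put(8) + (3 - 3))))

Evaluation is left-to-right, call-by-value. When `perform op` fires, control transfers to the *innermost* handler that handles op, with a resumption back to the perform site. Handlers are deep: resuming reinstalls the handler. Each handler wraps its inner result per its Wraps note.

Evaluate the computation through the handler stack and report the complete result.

Answer: [(([3, 0], 8), ())]

Step-by-step:
emit(3) @ H0 ⇒ out+=3
put(8) @ H1 ⇒ s:=8
H0 returns [3, 0]
H1 returns ([3, 0], 8)
H2 returns (([3, 0], 8), ())
H3 returns [(([3, 0], 8), ())]
= [(([3, 0], 8), ())]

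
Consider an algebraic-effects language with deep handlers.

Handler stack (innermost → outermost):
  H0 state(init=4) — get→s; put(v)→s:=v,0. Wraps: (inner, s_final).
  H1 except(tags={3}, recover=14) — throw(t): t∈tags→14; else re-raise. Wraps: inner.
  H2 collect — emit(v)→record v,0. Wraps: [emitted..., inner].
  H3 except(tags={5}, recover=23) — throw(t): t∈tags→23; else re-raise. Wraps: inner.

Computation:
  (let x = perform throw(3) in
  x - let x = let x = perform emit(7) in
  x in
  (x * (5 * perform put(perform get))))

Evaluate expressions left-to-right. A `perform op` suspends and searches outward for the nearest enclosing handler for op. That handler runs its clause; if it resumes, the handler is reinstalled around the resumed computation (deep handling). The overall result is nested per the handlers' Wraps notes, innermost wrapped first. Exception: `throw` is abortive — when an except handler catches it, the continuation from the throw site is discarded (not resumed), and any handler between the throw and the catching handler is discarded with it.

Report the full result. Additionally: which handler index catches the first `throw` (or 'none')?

Answer: [14] ; first throw caught by: H1

Step-by-step:
throw(3) @ H1 caught ⇒ 14
H2 returns [14]
H3 returns [14]
= [14]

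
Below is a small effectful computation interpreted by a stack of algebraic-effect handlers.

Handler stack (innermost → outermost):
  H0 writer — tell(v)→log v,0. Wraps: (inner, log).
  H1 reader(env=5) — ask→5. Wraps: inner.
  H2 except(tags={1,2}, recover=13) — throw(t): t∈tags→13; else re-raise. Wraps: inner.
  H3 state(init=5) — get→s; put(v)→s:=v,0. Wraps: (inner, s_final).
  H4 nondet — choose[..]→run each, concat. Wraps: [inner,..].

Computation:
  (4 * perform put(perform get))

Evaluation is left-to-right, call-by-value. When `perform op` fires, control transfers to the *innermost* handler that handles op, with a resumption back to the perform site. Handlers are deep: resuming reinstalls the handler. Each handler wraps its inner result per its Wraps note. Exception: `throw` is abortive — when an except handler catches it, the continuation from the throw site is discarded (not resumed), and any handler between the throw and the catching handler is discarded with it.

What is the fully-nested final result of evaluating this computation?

Answer: [((0, ()), 5)]

Step-by-step:
get @ H3 ⇒ 5
put(5) @ H3 ⇒ s:=5
H0 returns (0, ())
H1 returns (0, ())
H2 returns (0, ())
H3 returns ((0, ()), 5)
H4 returns [((0, ()), 5)]
= [((0, ()), 5)]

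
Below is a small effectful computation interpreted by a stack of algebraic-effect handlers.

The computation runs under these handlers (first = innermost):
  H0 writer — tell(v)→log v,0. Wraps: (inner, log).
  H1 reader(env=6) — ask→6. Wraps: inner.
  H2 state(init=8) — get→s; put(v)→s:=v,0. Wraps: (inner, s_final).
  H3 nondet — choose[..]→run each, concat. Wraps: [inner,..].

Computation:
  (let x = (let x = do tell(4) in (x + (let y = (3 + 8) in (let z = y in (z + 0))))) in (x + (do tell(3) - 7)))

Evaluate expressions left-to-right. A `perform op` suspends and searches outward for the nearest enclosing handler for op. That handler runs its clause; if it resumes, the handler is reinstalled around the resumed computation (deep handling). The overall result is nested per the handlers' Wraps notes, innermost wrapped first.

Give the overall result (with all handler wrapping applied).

Step-by-step:
tell(4) @ H0 ⇒ log+=4
tell(3) @ H0 ⇒ log+=3
H0 returns (4, (4, 3))
H1 returns (4, (4, 3))
H2 returns ((4, (4, 3)), 8)
H3 returns [((4, (4, 3)), 8)]
= [((4, (4, 3)), 8)]

Answer: [((4, (4, 3)), 8)]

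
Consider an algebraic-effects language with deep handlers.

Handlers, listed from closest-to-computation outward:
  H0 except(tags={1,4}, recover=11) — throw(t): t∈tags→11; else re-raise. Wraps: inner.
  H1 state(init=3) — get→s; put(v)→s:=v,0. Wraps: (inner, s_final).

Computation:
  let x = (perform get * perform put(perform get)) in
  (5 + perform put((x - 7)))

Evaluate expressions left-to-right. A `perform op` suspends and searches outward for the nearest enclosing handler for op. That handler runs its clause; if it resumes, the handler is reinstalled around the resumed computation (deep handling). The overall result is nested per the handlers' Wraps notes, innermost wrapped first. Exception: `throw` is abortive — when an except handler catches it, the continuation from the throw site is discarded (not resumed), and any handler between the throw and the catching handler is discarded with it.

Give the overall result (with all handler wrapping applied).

Answer: (5, -7)

Working:
get @ H1 ⇒ 3
get @ H1 ⇒ 3
put(3) @ H1 ⇒ s:=3
put(-7) @ H1 ⇒ s:=-7
H0 returns 5
H1 returns (5, -7)
= (5, -7)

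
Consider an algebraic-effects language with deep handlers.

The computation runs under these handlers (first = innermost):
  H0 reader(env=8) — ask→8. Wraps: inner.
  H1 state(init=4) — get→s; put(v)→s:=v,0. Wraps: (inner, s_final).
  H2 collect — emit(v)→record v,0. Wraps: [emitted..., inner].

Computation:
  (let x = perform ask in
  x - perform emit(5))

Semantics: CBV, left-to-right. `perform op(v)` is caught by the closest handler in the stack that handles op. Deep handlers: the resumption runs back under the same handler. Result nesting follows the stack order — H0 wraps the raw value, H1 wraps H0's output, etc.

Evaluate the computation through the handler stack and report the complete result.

Step-by-step:
ask @ H0 ⇒ 8
emit(5) @ H2 ⇒ out+=5
H0 returns 8
H1 returns (8, 4)
H2 returns [5, (8, 4)]
= [5, (8, 4)]

Answer: [5, (8, 4)]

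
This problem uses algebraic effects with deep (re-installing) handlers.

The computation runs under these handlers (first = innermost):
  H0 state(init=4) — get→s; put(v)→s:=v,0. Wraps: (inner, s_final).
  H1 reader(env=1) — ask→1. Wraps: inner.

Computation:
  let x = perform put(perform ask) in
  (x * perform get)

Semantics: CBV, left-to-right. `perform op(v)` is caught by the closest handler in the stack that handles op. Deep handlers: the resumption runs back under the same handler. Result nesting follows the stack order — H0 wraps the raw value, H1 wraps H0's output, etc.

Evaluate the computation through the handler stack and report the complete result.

Working:
ask @ H1 ⇒ 1
put(1) @ H0 ⇒ s:=1
get @ H0 ⇒ 1
H0 returns (0, 1)
H1 returns (0, 1)
= (0, 1)

Answer: (0, 1)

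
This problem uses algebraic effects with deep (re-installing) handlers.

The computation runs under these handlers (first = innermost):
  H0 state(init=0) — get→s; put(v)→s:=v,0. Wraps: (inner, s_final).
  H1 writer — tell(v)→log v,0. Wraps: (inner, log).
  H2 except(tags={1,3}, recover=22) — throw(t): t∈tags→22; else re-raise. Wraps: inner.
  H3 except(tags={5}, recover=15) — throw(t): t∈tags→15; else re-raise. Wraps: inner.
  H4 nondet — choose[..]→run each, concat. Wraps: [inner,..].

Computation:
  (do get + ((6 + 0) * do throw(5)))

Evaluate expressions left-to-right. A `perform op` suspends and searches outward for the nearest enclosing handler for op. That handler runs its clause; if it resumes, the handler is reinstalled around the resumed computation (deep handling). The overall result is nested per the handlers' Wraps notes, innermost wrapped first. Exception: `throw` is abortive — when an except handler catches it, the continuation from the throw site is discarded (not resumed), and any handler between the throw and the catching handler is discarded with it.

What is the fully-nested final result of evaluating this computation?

Step-by-step:
get @ H0 ⇒ 0
throw(5) @ H2 re-raised
throw(5) @ H3 caught ⇒ 15
H4 returns [15]
= [15]

Answer: [15]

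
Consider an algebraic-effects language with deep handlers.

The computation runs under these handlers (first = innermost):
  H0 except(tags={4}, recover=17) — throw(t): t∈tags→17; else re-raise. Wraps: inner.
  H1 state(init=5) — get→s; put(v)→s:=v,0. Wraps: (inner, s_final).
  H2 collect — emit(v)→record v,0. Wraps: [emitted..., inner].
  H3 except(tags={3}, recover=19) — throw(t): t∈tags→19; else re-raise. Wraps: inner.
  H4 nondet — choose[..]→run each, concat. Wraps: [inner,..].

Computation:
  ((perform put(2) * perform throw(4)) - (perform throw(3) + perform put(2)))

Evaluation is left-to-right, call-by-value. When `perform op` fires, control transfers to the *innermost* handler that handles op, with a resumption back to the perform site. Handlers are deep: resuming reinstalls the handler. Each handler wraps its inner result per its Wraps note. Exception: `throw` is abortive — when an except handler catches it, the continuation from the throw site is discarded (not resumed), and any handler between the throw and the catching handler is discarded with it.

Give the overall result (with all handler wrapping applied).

Working:
put(2) @ H1 ⇒ s:=2
throw(4) @ H0 caught ⇒ 17
H1 returns (17, 2)
H2 returns [(17, 2)]
H3 returns [(17, 2)]
H4 returns [[(17, 2)]]
= [[(17, 2)]]

Answer: [[(17, 2)]]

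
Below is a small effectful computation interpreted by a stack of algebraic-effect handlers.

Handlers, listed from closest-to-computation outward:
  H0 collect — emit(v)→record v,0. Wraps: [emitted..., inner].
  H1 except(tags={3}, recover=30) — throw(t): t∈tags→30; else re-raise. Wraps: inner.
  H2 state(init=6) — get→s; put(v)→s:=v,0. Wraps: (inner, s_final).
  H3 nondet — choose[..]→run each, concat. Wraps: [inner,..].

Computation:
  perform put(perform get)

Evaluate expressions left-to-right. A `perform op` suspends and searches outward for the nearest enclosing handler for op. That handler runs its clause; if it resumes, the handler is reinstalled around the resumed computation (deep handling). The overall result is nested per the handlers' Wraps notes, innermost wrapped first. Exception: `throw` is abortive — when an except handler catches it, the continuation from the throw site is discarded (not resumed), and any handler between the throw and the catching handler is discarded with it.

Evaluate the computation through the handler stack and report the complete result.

Answer: [([0], 6)]

Evaluation trace:
get @ H2 ⇒ 6
put(6) @ H2 ⇒ s:=6
H0 returns [0]
H1 returns [0]
H2 returns ([0], 6)
H3 returns [([0], 6)]
= [([0], 6)]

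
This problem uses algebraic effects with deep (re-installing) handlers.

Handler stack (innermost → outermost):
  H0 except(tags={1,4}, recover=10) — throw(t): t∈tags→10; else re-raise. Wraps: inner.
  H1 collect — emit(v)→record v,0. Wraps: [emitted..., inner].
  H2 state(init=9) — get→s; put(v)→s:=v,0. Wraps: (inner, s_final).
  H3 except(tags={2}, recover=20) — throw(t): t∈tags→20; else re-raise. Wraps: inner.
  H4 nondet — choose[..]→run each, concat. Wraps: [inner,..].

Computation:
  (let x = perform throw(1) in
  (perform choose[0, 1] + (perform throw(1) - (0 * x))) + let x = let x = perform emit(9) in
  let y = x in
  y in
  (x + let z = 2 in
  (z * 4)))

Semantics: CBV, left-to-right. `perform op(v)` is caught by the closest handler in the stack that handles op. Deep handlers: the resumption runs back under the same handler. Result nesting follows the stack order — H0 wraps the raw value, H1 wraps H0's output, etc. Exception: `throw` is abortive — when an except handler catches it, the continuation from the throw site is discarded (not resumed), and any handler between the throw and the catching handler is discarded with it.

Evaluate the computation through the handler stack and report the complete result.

Evaluation trace:
throw(1) @ H0 caught ⇒ 10
H1 returns [10]
H2 returns ([10], 9)
H3 returns ([10], 9)
H4 returns [([10], 9)]
= [([10], 9)]

Answer: [([10], 9)]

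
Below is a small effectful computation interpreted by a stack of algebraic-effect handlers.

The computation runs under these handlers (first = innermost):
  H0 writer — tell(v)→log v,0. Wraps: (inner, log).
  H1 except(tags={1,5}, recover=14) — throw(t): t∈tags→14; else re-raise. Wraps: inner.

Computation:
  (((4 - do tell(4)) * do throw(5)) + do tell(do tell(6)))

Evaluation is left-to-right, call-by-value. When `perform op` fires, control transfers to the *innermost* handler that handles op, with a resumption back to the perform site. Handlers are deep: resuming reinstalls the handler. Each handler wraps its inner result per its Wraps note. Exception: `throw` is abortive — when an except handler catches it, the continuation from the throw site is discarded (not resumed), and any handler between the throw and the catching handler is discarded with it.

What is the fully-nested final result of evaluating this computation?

Answer: 14

Working:
tell(4) @ H0 ⇒ log+=4
throw(5) @ H1 caught ⇒ 14
= 14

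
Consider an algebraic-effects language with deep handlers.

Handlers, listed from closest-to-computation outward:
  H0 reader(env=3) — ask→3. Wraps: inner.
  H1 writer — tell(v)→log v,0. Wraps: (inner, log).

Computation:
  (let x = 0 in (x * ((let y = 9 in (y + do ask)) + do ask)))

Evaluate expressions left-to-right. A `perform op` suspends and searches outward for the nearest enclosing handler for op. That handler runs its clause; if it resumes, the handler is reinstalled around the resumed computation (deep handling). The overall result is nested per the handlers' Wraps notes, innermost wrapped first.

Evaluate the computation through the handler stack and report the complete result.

Step-by-step:
ask @ H0 ⇒ 3
ask @ H0 ⇒ 3
H0 returns 0
H1 returns (0, ())
= (0, ())

Answer: (0, ())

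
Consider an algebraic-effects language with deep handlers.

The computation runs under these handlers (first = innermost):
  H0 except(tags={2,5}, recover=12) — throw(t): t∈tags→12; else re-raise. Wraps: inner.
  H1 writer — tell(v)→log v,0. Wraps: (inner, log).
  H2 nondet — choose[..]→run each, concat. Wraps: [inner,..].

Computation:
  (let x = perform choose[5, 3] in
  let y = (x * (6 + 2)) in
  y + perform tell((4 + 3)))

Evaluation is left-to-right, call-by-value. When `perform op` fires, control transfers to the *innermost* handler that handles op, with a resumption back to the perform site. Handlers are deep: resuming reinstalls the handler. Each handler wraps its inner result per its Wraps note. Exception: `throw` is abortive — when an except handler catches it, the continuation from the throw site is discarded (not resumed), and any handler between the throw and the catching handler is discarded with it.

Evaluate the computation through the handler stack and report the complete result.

Evaluation trace:
choose[5, 3] @ H2
  branch[0] choose=5:
    tell(7) @ H1 ⇒ log+=7
    H0 returns 40
    H1 returns (40, (7))
    H2 returns [(40, (7))]
  branch[1] choose=3:
    tell(7) @ H1 ⇒ log+=7
    H0 returns 24
    H1 returns (24, (7))
    H2 returns [(24, (7))]
= [(40, (7)), (24, (7))]

Answer: [(40, (7)), (24, (7))]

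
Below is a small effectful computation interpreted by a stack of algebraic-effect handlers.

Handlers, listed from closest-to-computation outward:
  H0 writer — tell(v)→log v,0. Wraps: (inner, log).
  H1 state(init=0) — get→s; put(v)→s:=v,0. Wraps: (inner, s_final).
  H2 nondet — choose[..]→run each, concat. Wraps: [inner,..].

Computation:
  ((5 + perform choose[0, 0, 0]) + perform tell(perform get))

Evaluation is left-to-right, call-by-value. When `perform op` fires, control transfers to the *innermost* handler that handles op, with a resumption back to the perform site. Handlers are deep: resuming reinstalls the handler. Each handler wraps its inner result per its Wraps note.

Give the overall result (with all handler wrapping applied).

Answer: [((5, (0)), 0), ((5, (0)), 0), ((5, (0)), 0)]

Working:
choose[0, 0, 0] @ H2
  branch[0] choose=0:
    get @ H1 ⇒ 0
    tell(0) @ H0 ⇒ log+=0
    H0 returns (5, (0))
    H1 returns ((5, (0)), 0)
    H2 returns [((5, (0)), 0)]
  branch[1] choose=0:
    get @ H1 ⇒ 0
    tell(0) @ H0 ⇒ log+=0
    H0 returns (5, (0))
    H1 returns ((5, (0)), 0)
    H2 returns [((5, (0)), 0)]
  branch[2] choose=0:
    get @ H1 ⇒ 0
    tell(0) @ H0 ⇒ log+=0
    H0 returns (5, (0))
    H1 returns ((5, (0)), 0)
    H2 returns [((5, (0)), 0)]
= [((5, (0)), 0), ((5, (0)), 0), ((5, (0)), 0)]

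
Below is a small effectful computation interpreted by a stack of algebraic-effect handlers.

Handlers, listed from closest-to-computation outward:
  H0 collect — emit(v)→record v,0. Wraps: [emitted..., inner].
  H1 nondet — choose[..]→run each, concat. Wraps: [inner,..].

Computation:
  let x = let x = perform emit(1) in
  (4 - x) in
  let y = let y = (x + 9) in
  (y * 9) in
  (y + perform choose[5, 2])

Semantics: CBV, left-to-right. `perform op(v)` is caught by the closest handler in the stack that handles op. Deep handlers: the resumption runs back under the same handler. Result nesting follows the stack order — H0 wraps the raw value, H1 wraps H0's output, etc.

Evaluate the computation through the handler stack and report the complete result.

Answer: [[1, 122], [1, 119]]

Step-by-step:
emit(1) @ H0 ⇒ out+=1
choose[5, 2] @ H1
  branch[0] choose=5:
    H0 returns [1, 122]
    H1 returns [[1, 122]]
  branch[1] choose=2:
    H0 returns [1, 119]
    H1 returns [[1, 119]]
= [[1, 122], [1, 119]]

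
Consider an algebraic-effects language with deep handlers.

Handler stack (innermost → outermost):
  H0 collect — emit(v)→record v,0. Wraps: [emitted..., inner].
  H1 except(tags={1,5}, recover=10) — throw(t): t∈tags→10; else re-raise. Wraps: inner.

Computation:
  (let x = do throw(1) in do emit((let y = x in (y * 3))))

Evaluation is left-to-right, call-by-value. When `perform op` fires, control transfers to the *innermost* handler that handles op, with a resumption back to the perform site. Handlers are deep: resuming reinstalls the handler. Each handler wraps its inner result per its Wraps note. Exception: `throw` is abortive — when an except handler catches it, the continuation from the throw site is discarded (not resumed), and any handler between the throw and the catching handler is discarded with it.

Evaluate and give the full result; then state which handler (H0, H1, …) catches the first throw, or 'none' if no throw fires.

Step-by-step:
throw(1) @ H1 caught ⇒ 10
= 10

Answer: 10 ; first throw caught by: H1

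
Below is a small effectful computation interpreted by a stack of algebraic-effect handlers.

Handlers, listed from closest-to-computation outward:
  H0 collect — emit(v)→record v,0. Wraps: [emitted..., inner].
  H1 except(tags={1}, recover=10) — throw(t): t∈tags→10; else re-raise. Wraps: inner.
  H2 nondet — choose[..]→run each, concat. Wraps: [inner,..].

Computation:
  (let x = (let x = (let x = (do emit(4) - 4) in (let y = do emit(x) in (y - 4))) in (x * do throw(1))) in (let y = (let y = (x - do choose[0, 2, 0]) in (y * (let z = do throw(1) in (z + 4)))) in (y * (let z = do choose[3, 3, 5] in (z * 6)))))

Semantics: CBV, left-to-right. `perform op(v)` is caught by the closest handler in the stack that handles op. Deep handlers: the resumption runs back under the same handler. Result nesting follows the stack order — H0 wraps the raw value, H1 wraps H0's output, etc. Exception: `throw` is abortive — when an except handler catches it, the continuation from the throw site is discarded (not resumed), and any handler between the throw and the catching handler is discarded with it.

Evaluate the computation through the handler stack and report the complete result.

Evaluation trace:
emit(4) @ H0 ⇒ out+=4
emit(-4) @ H0 ⇒ out+=-4
throw(1) @ H1 caught ⇒ 10
H2 returns [10]
= [10]

Answer: [10]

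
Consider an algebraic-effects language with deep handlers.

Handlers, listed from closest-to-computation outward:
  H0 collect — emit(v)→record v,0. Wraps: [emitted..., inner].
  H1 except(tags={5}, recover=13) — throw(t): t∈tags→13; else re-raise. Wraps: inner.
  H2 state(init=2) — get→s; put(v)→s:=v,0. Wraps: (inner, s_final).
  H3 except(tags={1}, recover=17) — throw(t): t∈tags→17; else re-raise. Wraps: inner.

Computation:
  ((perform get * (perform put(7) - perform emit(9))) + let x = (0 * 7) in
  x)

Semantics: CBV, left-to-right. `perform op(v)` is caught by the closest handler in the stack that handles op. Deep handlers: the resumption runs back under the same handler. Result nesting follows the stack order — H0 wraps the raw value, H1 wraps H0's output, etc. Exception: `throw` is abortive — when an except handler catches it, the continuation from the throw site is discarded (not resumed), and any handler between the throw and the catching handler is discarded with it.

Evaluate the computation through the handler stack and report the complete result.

Working:
get @ H2 ⇒ 2
put(7) @ H2 ⇒ s:=7
emit(9) @ H0 ⇒ out+=9
H0 returns [9, 0]
H1 returns [9, 0]
H2 returns ([9, 0], 7)
H3 returns ([9, 0], 7)
= ([9, 0], 7)

Answer: ([9, 0], 7)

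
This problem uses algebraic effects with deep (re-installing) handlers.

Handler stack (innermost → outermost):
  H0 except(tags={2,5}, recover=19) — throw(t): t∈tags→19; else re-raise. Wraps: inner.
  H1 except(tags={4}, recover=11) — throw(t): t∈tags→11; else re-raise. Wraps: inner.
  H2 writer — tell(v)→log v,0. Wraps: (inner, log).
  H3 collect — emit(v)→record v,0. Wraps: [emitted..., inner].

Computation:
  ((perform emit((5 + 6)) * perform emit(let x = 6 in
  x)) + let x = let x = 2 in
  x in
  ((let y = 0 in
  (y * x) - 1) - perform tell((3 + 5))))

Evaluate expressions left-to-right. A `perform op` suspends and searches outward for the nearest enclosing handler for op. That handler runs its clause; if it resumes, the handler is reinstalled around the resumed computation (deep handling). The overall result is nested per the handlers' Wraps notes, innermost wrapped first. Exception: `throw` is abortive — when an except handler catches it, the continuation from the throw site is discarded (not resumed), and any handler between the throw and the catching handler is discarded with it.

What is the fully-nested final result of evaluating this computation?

Step-by-step:
emit(11) @ H3 ⇒ out+=11
emit(6) @ H3 ⇒ out+=6
tell(8) @ H2 ⇒ log+=8
H0 returns -1
H1 returns -1
H2 returns (-1, (8))
H3 returns [11, 6, (-1, (8))]
= [11, 6, (-1, (8))]

Answer: [11, 6, (-1, (8))]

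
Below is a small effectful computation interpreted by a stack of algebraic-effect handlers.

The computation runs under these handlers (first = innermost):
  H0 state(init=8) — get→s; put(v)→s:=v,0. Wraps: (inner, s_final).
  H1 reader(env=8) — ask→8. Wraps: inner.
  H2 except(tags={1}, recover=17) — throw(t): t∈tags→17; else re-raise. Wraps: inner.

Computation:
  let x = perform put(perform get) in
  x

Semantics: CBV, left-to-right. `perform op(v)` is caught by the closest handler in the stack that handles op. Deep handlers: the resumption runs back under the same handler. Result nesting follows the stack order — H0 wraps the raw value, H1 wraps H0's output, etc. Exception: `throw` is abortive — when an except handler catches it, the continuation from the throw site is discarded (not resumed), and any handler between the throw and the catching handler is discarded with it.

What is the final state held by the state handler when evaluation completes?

Step-by-step:
get @ H0 ⇒ 8
put(8) @ H0 ⇒ s:=8
H0 returns (0, 8)
H1 returns (0, 8)
H2 returns (0, 8)
= (0, 8)

Answer: 8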